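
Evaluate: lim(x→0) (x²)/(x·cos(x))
This is a 0/0 indeterminate form.

Apply L'Hôpital's rule: differentiate numerator and denominator separately.
  f(x) = x^2   ⇒   f'(x) = 2·x
  g(x) = x·cos(x)   ⇒   g'(x) = -x·sin(x) + cos(x)
  lim(x→0) f'(x)/g'(x) = lim(x→0) (2·x)/(-x·sin(x) + cos(x))
  = 0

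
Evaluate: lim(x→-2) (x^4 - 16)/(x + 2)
This is a standard limit.

Factor or rationalize the expression:
  lim(x→-2) (x^4 - 16)/(x + 2) = -32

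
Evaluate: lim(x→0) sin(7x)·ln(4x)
This is a 0·∞ indeterminate form.

Rewrite 0·∞ as a quotient (0/0 or ∞/∞ form), then apply L'Hôpital's rule:
  lim(x→0) sin(7x)·ln(4x) = 0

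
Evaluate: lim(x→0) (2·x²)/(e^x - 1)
This is a 0/0 indeterminate form.

Apply L'Hôpital's rule: differentiate numerator and denominator separately.
  f(x) = 2·x^2   ⇒   f'(x) = 4·x
  g(x) = e^(x) - 1   ⇒   g'(x) = e^(x)
  lim(x→0) f'(x)/g'(x) = lim(x→0) (4·x)/(e^(x))
  = 0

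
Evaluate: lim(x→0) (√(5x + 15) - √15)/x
This is a standard limit.

Factor or rationalize the expression:
  lim(x→0) (√(5x + 15) - √15)/x = sqrt(15)/6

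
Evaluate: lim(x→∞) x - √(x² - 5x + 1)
This is an ∞-∞ indeterminate form.

Combine fractions or rationalize to convert ∞-∞ to 0/0 form:
  lim(x→∞) x - √(x² - 5x + 1) = 5/2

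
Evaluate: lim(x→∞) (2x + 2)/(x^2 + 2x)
This is an ∞/∞ indeterminate form.

Apply L'Hôpital's rule: differentiate numerator and denominator separately.
  f(x) = 2·x + 2   ⇒   f'(x) = 2
  g(x) = x^2 + 2·x   ⇒   g'(x) = 2·x + 2
  lim(x→∞) f'(x)/g'(x) = lim(x→∞) (2)/(2·x + 2)
  = 0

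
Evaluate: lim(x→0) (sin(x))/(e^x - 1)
This is a 0/0 indeterminate form.

Apply L'Hôpital's rule: differentiate numerator and denominator separately.
  f(x) = sin(x)   ⇒   f'(x) = cos(x)
  g(x) = e^(x) - 1   ⇒   g'(x) = e^(x)
  lim(x→0) f'(x)/g'(x) = lim(x→0) (cos(x))/(e^(x))
  = 1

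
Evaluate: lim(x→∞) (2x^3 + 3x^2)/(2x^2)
This is an ∞/∞ indeterminate form.

Apply L'Hôpital's rule: differentiate numerator and denominator separately.
  f(x) = 2·x^3 + 3·x^2   ⇒   f'(x) = 6·x^2 + 6·x
  g(x) = 2·x^2   ⇒   g'(x) = 4·x
  lim(x→∞) f'(x)/g'(x) = lim(x→∞) (6·x^2 + 6·x)/(4·x)
  = ∞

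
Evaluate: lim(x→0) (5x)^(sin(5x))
This is an exponential indeterminate form.

For exponential indeterminate forms, take the natural log:
  Let L = lim(x→0) (5x)^(sin(5x))
  Then ln(L) = lim(x→0) [exponent × ln(base)]
  Evaluate using L'Hôpital or standard limits, then exponentiate.
  L = 1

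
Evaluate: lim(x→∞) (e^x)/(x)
This is an ∞/∞ indeterminate form.

Apply L'Hôpital's rule: differentiate numerator and denominator separately.
  f(x) = e^(x)   ⇒   f'(x) = e^(x)
  g(x) = x   ⇒   g'(x) = 1
  lim(x→∞) f'(x)/g'(x) = lim(x→∞) (e^(x))/(1)
  = ∞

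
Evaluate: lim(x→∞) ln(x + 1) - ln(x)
This is an ∞-∞ indeterminate form.

Combine fractions or rationalize to convert ∞-∞ to 0/0 form:
  lim(x→∞) ln(x + 1) - ln(x) = 0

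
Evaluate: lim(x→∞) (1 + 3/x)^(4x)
This is an exponential indeterminate form.

For exponential indeterminate forms, take the natural log:
  Let L = lim(x→∞) (1 + 3/x)^(4x)
  Then ln(L) = lim(x→∞) [exponent × ln(base)]
  Evaluate using L'Hôpital or standard limits, then exponentiate.
  L = e^(12)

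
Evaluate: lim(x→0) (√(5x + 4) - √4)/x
This is a standard limit.

Factor or rationalize the expression:
  lim(x→0) (√(5x + 4) - √4)/x = 5/4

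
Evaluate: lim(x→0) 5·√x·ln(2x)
This is a 0·∞ indeterminate form.

Rewrite 0·∞ as a quotient (0/0 or ∞/∞ form), then apply L'Hôpital's rule:
  lim(x→0) 5·√x·ln(2x) = 0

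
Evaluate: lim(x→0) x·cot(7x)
This is a 0·∞ indeterminate form.

Rewrite 0·∞ as a quotient (0/0 or ∞/∞ form), then apply L'Hôpital's rule:
  lim(x→0) x·cot(7x) = 1/7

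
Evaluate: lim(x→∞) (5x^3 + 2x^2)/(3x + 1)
This is an ∞/∞ indeterminate form.

Apply L'Hôpital's rule: differentiate numerator and denominator separately.
  f(x) = 5·x^3 + 2·x^2   ⇒   f'(x) = 15·x^2 + 4·x
  g(x) = 3·x + 1   ⇒   g'(x) = 3
  lim(x→∞) f'(x)/g'(x) = lim(x→∞) (15·x^2 + 4·x)/(3)
  = ∞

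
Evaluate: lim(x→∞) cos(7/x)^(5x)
This is an exponential indeterminate form.

For exponential indeterminate forms, take the natural log:
  Let L = lim(x→∞) cos(7/x)^(5x)
  Then ln(L) = lim(x→∞) [exponent × ln(base)]
  Evaluate using L'Hôpital or standard limits, then exponentiate.
  L = 1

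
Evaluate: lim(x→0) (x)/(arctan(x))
This is a 0/0 indeterminate form.

Apply L'Hôpital's rule: differentiate numerator and denominator separately.
  f(x) = x   ⇒   f'(x) = 1
  g(x) = atan(x)   ⇒   g'(x) = 1/(x^2 + 1)
  lim(x→0) f'(x)/g'(x) = lim(x→0) (1)/(1/(x^2 + 1))
  = 1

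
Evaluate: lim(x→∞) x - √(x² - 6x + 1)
This is an ∞-∞ indeterminate form.

Combine fractions or rationalize to convert ∞-∞ to 0/0 form:
  lim(x→∞) x - √(x² - 6x + 1) = 3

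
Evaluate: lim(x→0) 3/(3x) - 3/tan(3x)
This is an ∞-∞ indeterminate form.

Combine fractions or rationalize to convert ∞-∞ to 0/0 form:
  lim(x→0) 3/(3x) - 3/tan(3x) = 0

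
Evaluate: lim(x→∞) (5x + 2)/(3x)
This is an ∞/∞ indeterminate form.

Apply L'Hôpital's rule: differentiate numerator and denominator separately.
  f(x) = 5·x + 2   ⇒   f'(x) = 5
  g(x) = 3·x   ⇒   g'(x) = 3
  lim(x→∞) f'(x)/g'(x) = lim(x→∞) (5)/(3)
  = 5/3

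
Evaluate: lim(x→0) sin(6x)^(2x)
This is an exponential indeterminate form.

For exponential indeterminate forms, take the natural log:
  Let L = lim(x→0) sin(6x)^(2x)
  Then ln(L) = lim(x→0) [exponent × ln(base)]
  Evaluate using L'Hôpital or standard limits, then exponentiate.
  L = 1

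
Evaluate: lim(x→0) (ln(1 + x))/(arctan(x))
This is a 0/0 indeterminate form.

Apply L'Hôpital's rule: differentiate numerator and denominator separately.
  f(x) = ln(x + 1)   ⇒   f'(x) = 1/(x + 1)
  g(x) = atan(x)   ⇒   g'(x) = 1/(x^2 + 1)
  lim(x→0) f'(x)/g'(x) = lim(x→0) (1/(x + 1))/(1/(x^2 + 1))
  = 1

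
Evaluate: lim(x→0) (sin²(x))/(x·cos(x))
This is a 0/0 indeterminate form.

Apply L'Hôpital's rule: differentiate numerator and denominator separately.
  f(x) = sin(x)^2   ⇒   f'(x) = 2·sin(x)·cos(x)
  g(x) = x·cos(x)   ⇒   g'(x) = -x·sin(x) + cos(x)
  lim(x→0) f'(x)/g'(x) = lim(x→0) (2·sin(x)·cos(x))/(-x·sin(x) + cos(x))
  = 0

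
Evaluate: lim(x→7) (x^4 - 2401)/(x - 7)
This is a standard limit.

Factor or rationalize the expression:
  lim(x→7) (x^4 - 2401)/(x - 7) = 1372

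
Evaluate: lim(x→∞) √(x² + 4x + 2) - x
This is an ∞-∞ indeterminate form.

Combine fractions or rationalize to convert ∞-∞ to 0/0 form:
  lim(x→∞) √(x² + 4x + 2) - x = 2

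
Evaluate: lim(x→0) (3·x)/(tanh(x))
This is a 0/0 indeterminate form.

Apply L'Hôpital's rule: differentiate numerator and denominator separately.
  f(x) = 3·x   ⇒   f'(x) = 3
  g(x) = tanh(x)   ⇒   g'(x) = 1 - tanh(x)^2
  lim(x→0) f'(x)/g'(x) = lim(x→0) (3)/(1 - tanh(x)^2)
  = 3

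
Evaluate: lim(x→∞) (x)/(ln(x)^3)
This is an ∞/∞ indeterminate form.

Apply L'Hôpital's rule: differentiate numerator and denominator separately.
  f(x) = x   ⇒   f'(x) = 1
  g(x) = ln(x)^3   ⇒   g'(x) = 3·ln(x)^2/x
  lim(x→∞) f'(x)/g'(x) = lim(x→∞) (1)/(3·ln(x)^2/x)
  = ∞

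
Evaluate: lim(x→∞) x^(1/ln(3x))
This is an exponential indeterminate form.

For exponential indeterminate forms, take the natural log:
  Let L = lim(x→∞) x^(1/ln(3x))
  Then ln(L) = lim(x→∞) [exponent × ln(base)]
  Evaluate using L'Hôpital or standard limits, then exponentiate.
  L = e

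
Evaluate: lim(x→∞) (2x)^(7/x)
This is an exponential indeterminate form.

For exponential indeterminate forms, take the natural log:
  Let L = lim(x→∞) (2x)^(7/x)
  Then ln(L) = lim(x→∞) [exponent × ln(base)]
  Evaluate using L'Hôpital or standard limits, then exponentiate.
  L = 1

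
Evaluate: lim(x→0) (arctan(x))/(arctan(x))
This is a 0/0 indeterminate form.

Apply L'Hôpital's rule: differentiate numerator and denominator separately.
  f(x) = atan(x)   ⇒   f'(x) = 1/(x^2 + 1)
  g(x) = atan(x)   ⇒   g'(x) = 1/(x^2 + 1)
  lim(x→0) f'(x)/g'(x) = lim(x→0) (1/(x^2 + 1))/(1/(x^2 + 1))
  = 1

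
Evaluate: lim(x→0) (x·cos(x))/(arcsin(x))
This is a 0/0 indeterminate form.

Apply L'Hôpital's rule: differentiate numerator and denominator separately.
  f(x) = x·cos(x)   ⇒   f'(x) = -x·sin(x) + cos(x)
  g(x) = asin(x)   ⇒   g'(x) = 1/sqrt(1 - x^2)
  lim(x→0) f'(x)/g'(x) = lim(x→0) (-x·sin(x) + cos(x))/(1/sqrt(1 - x^2))
  = 1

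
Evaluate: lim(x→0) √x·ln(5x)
This is a 0·∞ indeterminate form.

Rewrite 0·∞ as a quotient (0/0 or ∞/∞ form), then apply L'Hôpital's rule:
  lim(x→0) √x·ln(5x) = 0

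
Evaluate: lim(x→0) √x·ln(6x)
This is a 0·∞ indeterminate form.

Rewrite 0·∞ as a quotient (0/0 or ∞/∞ form), then apply L'Hôpital's rule:
  lim(x→0) √x·ln(6x) = 0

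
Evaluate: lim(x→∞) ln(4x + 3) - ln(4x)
This is an ∞-∞ indeterminate form.

Combine fractions or rationalize to convert ∞-∞ to 0/0 form:
  lim(x→∞) ln(4x + 3) - ln(4x) = 0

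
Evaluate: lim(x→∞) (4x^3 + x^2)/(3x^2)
This is an ∞/∞ indeterminate form.

Apply L'Hôpital's rule: differentiate numerator and denominator separately.
  f(x) = 4·x^3 + x^2   ⇒   f'(x) = 12·x^2 + 2·x
  g(x) = 3·x^2   ⇒   g'(x) = 6·x
  lim(x→∞) f'(x)/g'(x) = lim(x→∞) (12·x^2 + 2·x)/(6·x)
  = ∞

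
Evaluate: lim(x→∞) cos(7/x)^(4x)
This is an exponential indeterminate form.

For exponential indeterminate forms, take the natural log:
  Let L = lim(x→∞) cos(7/x)^(4x)
  Then ln(L) = lim(x→∞) [exponent × ln(base)]
  Evaluate using L'Hôpital or standard limits, then exponentiate.
  L = 1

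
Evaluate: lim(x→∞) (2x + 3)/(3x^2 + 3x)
This is an ∞/∞ indeterminate form.

Apply L'Hôpital's rule: differentiate numerator and denominator separately.
  f(x) = 2·x + 3   ⇒   f'(x) = 2
  g(x) = 3·x^2 + 3·x   ⇒   g'(x) = 6·x + 3
  lim(x→∞) f'(x)/g'(x) = lim(x→∞) (2)/(6·x + 3)
  = 0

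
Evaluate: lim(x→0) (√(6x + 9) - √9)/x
This is a standard limit.

Factor or rationalize the expression:
  lim(x→0) (√(6x + 9) - √9)/x = 1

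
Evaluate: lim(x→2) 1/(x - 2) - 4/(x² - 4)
This is an ∞-∞ indeterminate form.

Combine fractions or rationalize to convert ∞-∞ to 0/0 form:
  lim(x→2) 1/(x - 2) - 4/(x² - 4) = 1/4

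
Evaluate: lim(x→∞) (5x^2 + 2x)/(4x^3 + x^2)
This is an ∞/∞ indeterminate form.

Apply L'Hôpital's rule: differentiate numerator and denominator separately.
  f(x) = 5·x^2 + 2·x   ⇒   f'(x) = 10·x + 2
  g(x) = 4·x^3 + x^2   ⇒   g'(x) = 12·x^2 + 2·x
  lim(x→∞) f'(x)/g'(x) = lim(x→∞) (10·x + 2)/(12·x^2 + 2·x)
  = 0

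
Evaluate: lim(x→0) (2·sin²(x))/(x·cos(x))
This is a 0/0 indeterminate form.

Apply L'Hôpital's rule: differentiate numerator and denominator separately.
  f(x) = 2·sin(x)^2   ⇒   f'(x) = 4·sin(x)·cos(x)
  g(x) = x·cos(x)   ⇒   g'(x) = -x·sin(x) + cos(x)
  lim(x→0) f'(x)/g'(x) = lim(x→0) (4·sin(x)·cos(x))/(-x·sin(x) + cos(x))
  = 0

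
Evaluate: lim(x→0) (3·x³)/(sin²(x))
This is a 0/0 indeterminate form.

Apply L'Hôpital's rule: differentiate numerator and denominator separately.
  f(x) = 3·x^3   ⇒   f'(x) = 9·x^2
  g(x) = sin(x)^2   ⇒   g'(x) = 2·sin(x)·cos(x)
  lim(x→0) f'(x)/g'(x) = lim(x→0) (9·x^2)/(2·sin(x)·cos(x))
  = 0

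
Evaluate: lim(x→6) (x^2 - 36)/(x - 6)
This is a standard limit.

Factor or rationalize the expression:
  lim(x→6) (x^2 - 36)/(x - 6) = 12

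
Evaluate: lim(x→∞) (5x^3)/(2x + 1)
This is an ∞/∞ indeterminate form.

Apply L'Hôpital's rule: differentiate numerator and denominator separately.
  f(x) = 5·x^3   ⇒   f'(x) = 15·x^2
  g(x) = 2·x + 1   ⇒   g'(x) = 2
  lim(x→∞) f'(x)/g'(x) = lim(x→∞) (15·x^2)/(2)
  = ∞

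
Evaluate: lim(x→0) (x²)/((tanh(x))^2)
This is a 0/0 indeterminate form.

Apply L'Hôpital's rule: differentiate numerator and denominator separately.
  f(x) = x^2   ⇒   f'(x) = 2·x
  g(x) = tanh(x)^2   ⇒   g'(x) = (2 - 2·tanh(x)^2)·tanh(x)
  lim(x→0) f'(x)/g'(x) = lim(x→0) (2·x)/((2 - 2·tanh(x)^2)·tanh(x))
  = 1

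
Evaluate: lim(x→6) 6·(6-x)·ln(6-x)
This is a 0·∞ indeterminate form.

Rewrite 0·∞ as a quotient (0/0 or ∞/∞ form), then apply L'Hôpital's rule:
  lim(x→6) 6·(6-x)·ln(6-x) = 0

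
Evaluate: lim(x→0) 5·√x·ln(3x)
This is a 0·∞ indeterminate form.

Rewrite 0·∞ as a quotient (0/0 or ∞/∞ form), then apply L'Hôpital's rule:
  lim(x→0) 5·√x·ln(3x) = 0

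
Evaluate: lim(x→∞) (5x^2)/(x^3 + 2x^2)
This is an ∞/∞ indeterminate form.

Apply L'Hôpital's rule: differentiate numerator and denominator separately.
  f(x) = 5·x^2   ⇒   f'(x) = 10·x
  g(x) = x^3 + 2·x^2   ⇒   g'(x) = 3·x^2 + 4·x
  lim(x→∞) f'(x)/g'(x) = lim(x→∞) (10·x)/(3·x^2 + 4·x)
  = 0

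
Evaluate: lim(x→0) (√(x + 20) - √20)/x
This is a standard limit.

Factor or rationalize the expression:
  lim(x→0) (√(x + 20) - √20)/x = sqrt(5)/20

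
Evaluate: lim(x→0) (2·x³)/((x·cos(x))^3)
This is a 0/0 indeterminate form.

Apply L'Hôpital's rule: differentiate numerator and denominator separately.
  f(x) = 2·x^3   ⇒   f'(x) = 6·x^2
  g(x) = x^3·cos(x)^3   ⇒   g'(x) = -3·x^3·sin(x)·cos(x)^2 + 3·x^2·cos(x)^3
  lim(x→0) f'(x)/g'(x) = lim(x→0) (6·x^2)/(-3·x^3·sin(x)·cos(x)^2 + 3·x^2·cos(x)^3)
  = 2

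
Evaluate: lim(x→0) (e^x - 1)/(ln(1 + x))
This is a 0/0 indeterminate form.

Apply L'Hôpital's rule: differentiate numerator and denominator separately.
  f(x) = e^(x) - 1   ⇒   f'(x) = e^(x)
  g(x) = ln(x + 1)   ⇒   g'(x) = 1/(x + 1)
  lim(x→0) f'(x)/g'(x) = lim(x→0) (e^(x))/(1/(x + 1))
  = 1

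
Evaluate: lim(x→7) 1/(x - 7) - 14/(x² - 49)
This is an ∞-∞ indeterminate form.

Combine fractions or rationalize to convert ∞-∞ to 0/0 form:
  lim(x→7) 1/(x - 7) - 14/(x² - 49) = 1/14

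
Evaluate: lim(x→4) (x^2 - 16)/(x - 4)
This is a standard limit.

Factor or rationalize the expression:
  lim(x→4) (x^2 - 16)/(x - 4) = 8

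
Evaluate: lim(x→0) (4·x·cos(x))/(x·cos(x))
This is a 0/0 indeterminate form.

Apply L'Hôpital's rule: differentiate numerator and denominator separately.
  f(x) = 4·x·cos(x)   ⇒   f'(x) = -4·x·sin(x) + 4·cos(x)
  g(x) = x·cos(x)   ⇒   g'(x) = -x·sin(x) + cos(x)
  lim(x→0) f'(x)/g'(x) = lim(x→0) (-4·x·sin(x) + 4·cos(x))/(-x·sin(x) + cos(x))
  = 4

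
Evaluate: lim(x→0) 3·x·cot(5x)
This is a 0·∞ indeterminate form.

Rewrite 0·∞ as a quotient (0/0 or ∞/∞ form), then apply L'Hôpital's rule:
  lim(x→0) 3·x·cot(5x) = 3/5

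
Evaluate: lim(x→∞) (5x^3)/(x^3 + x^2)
This is an ∞/∞ indeterminate form.

Apply L'Hôpital's rule: differentiate numerator and denominator separately.
  f(x) = 5·x^3   ⇒   f'(x) = 15·x^2
  g(x) = x^3 + x^2   ⇒   g'(x) = 3·x^2 + 2·x
  lim(x→∞) f'(x)/g'(x) = lim(x→∞) (15·x^2)/(3·x^2 + 2·x)
  = 5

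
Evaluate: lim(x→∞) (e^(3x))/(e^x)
This is an ∞/∞ indeterminate form.

Apply L'Hôpital's rule: differentiate numerator and denominator separately.
  f(x) = e^(3·x)   ⇒   f'(x) = 3·e^(3·x)
  g(x) = e^(x)   ⇒   g'(x) = e^(x)
  lim(x→∞) f'(x)/g'(x) = lim(x→∞) (3·e^(3·x))/(e^(x))
  = ∞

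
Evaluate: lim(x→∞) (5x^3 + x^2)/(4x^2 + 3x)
This is an ∞/∞ indeterminate form.

Apply L'Hôpital's rule: differentiate numerator and denominator separately.
  f(x) = 5·x^3 + x^2   ⇒   f'(x) = 15·x^2 + 2·x
  g(x) = 4·x^2 + 3·x   ⇒   g'(x) = 8·x + 3
  lim(x→∞) f'(x)/g'(x) = lim(x→∞) (15·x^2 + 2·x)/(8·x + 3)
  = ∞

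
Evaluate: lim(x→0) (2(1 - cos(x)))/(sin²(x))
This is a 0/0 indeterminate form.

Apply L'Hôpital's rule: differentiate numerator and denominator separately.
  f(x) = 2 - 2·cos(x)   ⇒   f'(x) = 2·sin(x)
  g(x) = sin(x)^2   ⇒   g'(x) = 2·sin(x)·cos(x)
  lim(x→0) f'(x)/g'(x) = lim(x→0) (2·sin(x))/(2·sin(x)·cos(x))
  = 1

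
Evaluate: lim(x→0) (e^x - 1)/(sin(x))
This is a 0/0 indeterminate form.

Apply L'Hôpital's rule: differentiate numerator and denominator separately.
  f(x) = e^(x) - 1   ⇒   f'(x) = e^(x)
  g(x) = sin(x)   ⇒   g'(x) = cos(x)
  lim(x→0) f'(x)/g'(x) = lim(x→0) (e^(x))/(cos(x))
  = 1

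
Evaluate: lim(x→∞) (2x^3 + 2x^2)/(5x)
This is an ∞/∞ indeterminate form.

Apply L'Hôpital's rule: differentiate numerator and denominator separately.
  f(x) = 2·x^3 + 2·x^2   ⇒   f'(x) = 6·x^2 + 4·x
  g(x) = 5·x   ⇒   g'(x) = 5
  lim(x→∞) f'(x)/g'(x) = lim(x→∞) (6·x^2 + 4·x)/(5)
  = ∞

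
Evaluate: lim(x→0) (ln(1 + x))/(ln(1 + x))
This is a 0/0 indeterminate form.

Apply L'Hôpital's rule: differentiate numerator and denominator separately.
  f(x) = ln(x + 1)   ⇒   f'(x) = 1/(x + 1)
  g(x) = ln(x + 1)   ⇒   g'(x) = 1/(x + 1)
  lim(x→0) f'(x)/g'(x) = lim(x→0) (1/(x + 1))/(1/(x + 1))
  = 1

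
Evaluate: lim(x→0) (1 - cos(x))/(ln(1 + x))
This is a 0/0 indeterminate form.

Apply L'Hôpital's rule: differentiate numerator and denominator separately.
  f(x) = 1 - cos(x)   ⇒   f'(x) = sin(x)
  g(x) = ln(x + 1)   ⇒   g'(x) = 1/(x + 1)
  lim(x→0) f'(x)/g'(x) = lim(x→0) (sin(x))/(1/(x + 1))
  = 0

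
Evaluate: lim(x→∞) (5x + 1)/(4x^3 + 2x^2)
This is an ∞/∞ indeterminate form.

Apply L'Hôpital's rule: differentiate numerator and denominator separately.
  f(x) = 5·x + 1   ⇒   f'(x) = 5
  g(x) = 4·x^3 + 2·x^2   ⇒   g'(x) = 12·x^2 + 4·x
  lim(x→∞) f'(x)/g'(x) = lim(x→∞) (5)/(12·x^2 + 4·x)
  = 0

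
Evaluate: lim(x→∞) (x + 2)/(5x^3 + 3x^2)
This is an ∞/∞ indeterminate form.

Apply L'Hôpital's rule: differentiate numerator and denominator separately.
  f(x) = x + 2   ⇒   f'(x) = 1
  g(x) = 5·x^3 + 3·x^2   ⇒   g'(x) = 15·x^2 + 6·x
  lim(x→∞) f'(x)/g'(x) = lim(x→∞) (1)/(15·x^2 + 6·x)
  = 0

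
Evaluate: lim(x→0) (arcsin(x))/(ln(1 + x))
This is a 0/0 indeterminate form.

Apply L'Hôpital's rule: differentiate numerator and denominator separately.
  f(x) = asin(x)   ⇒   f'(x) = 1/sqrt(1 - x^2)
  g(x) = ln(x + 1)   ⇒   g'(x) = 1/(x + 1)
  lim(x→0) f'(x)/g'(x) = lim(x→0) (1/sqrt(1 - x^2))/(1/(x + 1))
  = 1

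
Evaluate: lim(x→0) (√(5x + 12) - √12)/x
This is a standard limit.

Factor or rationalize the expression:
  lim(x→0) (√(5x + 12) - √12)/x = 5·sqrt(3)/12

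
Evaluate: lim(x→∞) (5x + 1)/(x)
This is an ∞/∞ indeterminate form.

Apply L'Hôpital's rule: differentiate numerator and denominator separately.
  f(x) = 5·x + 1   ⇒   f'(x) = 5
  g(x) = x   ⇒   g'(x) = 1
  lim(x→∞) f'(x)/g'(x) = lim(x→∞) (5)/(1)
  = 5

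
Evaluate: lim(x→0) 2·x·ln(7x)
This is a 0·∞ indeterminate form.

Rewrite 0·∞ as a quotient (0/0 or ∞/∞ form), then apply L'Hôpital's rule:
  lim(x→0) 2·x·ln(7x) = 0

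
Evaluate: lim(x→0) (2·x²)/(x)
This is a 0/0 indeterminate form.

Apply L'Hôpital's rule: differentiate numerator and denominator separately.
  f(x) = 2·x^2   ⇒   f'(x) = 4·x
  g(x) = x   ⇒   g'(x) = 1
  lim(x→0) f'(x)/g'(x) = lim(x→0) (4·x)/(1)
  = 0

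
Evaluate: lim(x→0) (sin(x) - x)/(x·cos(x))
This is a 0/0 indeterminate form.

Apply L'Hôpital's rule: differentiate numerator and denominator separately.
  f(x) = -x + sin(x)   ⇒   f'(x) = cos(x) - 1
  g(x) = x·cos(x)   ⇒   g'(x) = -x·sin(x) + cos(x)
  lim(x→0) f'(x)/g'(x) = lim(x→0) (cos(x) - 1)/(-x·sin(x) + cos(x))
  = 0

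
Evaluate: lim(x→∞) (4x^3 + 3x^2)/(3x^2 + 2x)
This is an ∞/∞ indeterminate form.

Apply L'Hôpital's rule: differentiate numerator and denominator separately.
  f(x) = 4·x^3 + 3·x^2   ⇒   f'(x) = 12·x^2 + 6·x
  g(x) = 3·x^2 + 2·x   ⇒   g'(x) = 6·x + 2
  lim(x→∞) f'(x)/g'(x) = lim(x→∞) (12·x^2 + 6·x)/(6·x + 2)
  = ∞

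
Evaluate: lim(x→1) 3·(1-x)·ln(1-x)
This is a 0·∞ indeterminate form.

Rewrite 0·∞ as a quotient (0/0 or ∞/∞ form), then apply L'Hôpital's rule:
  lim(x→1) 3·(1-x)·ln(1-x) = 0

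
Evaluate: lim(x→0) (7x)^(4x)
This is an exponential indeterminate form.

For exponential indeterminate forms, take the natural log:
  Let L = lim(x→0) (7x)^(4x)
  Then ln(L) = lim(x→0) [exponent × ln(base)]
  Evaluate using L'Hôpital or standard limits, then exponentiate.
  L = 1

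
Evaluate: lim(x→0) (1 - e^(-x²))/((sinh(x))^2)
This is a 0/0 indeterminate form.

Apply L'Hôpital's rule: differentiate numerator and denominator separately.
  f(x) = 1 - e^(-x^2)   ⇒   f'(x) = 2·x·e^(-x^2)
  g(x) = sinh(x)^2   ⇒   g'(x) = 2·sinh(x)·cosh(x)
  lim(x→0) f'(x)/g'(x) = lim(x→0) (2·x·e^(-x^2))/(2·sinh(x)·cosh(x))
  = 1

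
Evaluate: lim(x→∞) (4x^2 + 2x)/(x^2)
This is an ∞/∞ indeterminate form.

Apply L'Hôpital's rule: differentiate numerator and denominator separately.
  f(x) = 4·x^2 + 2·x   ⇒   f'(x) = 8·x + 2
  g(x) = x^2   ⇒   g'(x) = 2·x
  lim(x→∞) f'(x)/g'(x) = lim(x→∞) (8·x + 2)/(2·x)
  = 4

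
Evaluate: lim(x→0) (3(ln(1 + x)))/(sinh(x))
This is a 0/0 indeterminate form.

Apply L'Hôpital's rule: differentiate numerator and denominator separately.
  f(x) = 3·ln(x + 1)   ⇒   f'(x) = 3/(x + 1)
  g(x) = sinh(x)   ⇒   g'(x) = cosh(x)
  lim(x→0) f'(x)/g'(x) = lim(x→0) (3/(x + 1))/(cosh(x))
  = 3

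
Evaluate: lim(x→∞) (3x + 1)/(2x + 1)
This is an ∞/∞ indeterminate form.

Apply L'Hôpital's rule: differentiate numerator and denominator separately.
  f(x) = 3·x + 1   ⇒   f'(x) = 3
  g(x) = 2·x + 1   ⇒   g'(x) = 2
  lim(x→∞) f'(x)/g'(x) = lim(x→∞) (3)/(2)
  = 3/2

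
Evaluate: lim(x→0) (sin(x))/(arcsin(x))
This is a 0/0 indeterminate form.

Apply L'Hôpital's rule: differentiate numerator and denominator separately.
  f(x) = sin(x)   ⇒   f'(x) = cos(x)
  g(x) = asin(x)   ⇒   g'(x) = 1/sqrt(1 - x^2)
  lim(x→0) f'(x)/g'(x) = lim(x→0) (cos(x))/(1/sqrt(1 - x^2))
  = 1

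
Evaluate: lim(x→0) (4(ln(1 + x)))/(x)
This is a 0/0 indeterminate form.

Apply L'Hôpital's rule: differentiate numerator and denominator separately.
  f(x) = 4·ln(x + 1)   ⇒   f'(x) = 4/(x + 1)
  g(x) = x   ⇒   g'(x) = 1
  lim(x→0) f'(x)/g'(x) = lim(x→0) (4/(x + 1))/(1)
  = 4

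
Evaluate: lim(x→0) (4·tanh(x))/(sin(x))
This is a 0/0 indeterminate form.

Apply L'Hôpital's rule: differentiate numerator and denominator separately.
  f(x) = 4·tanh(x)   ⇒   f'(x) = 4 - 4·tanh(x)^2
  g(x) = sin(x)   ⇒   g'(x) = cos(x)
  lim(x→0) f'(x)/g'(x) = lim(x→0) (4 - 4·tanh(x)^2)/(cos(x))
  = 4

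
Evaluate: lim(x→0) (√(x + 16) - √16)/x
This is a standard limit.

Factor or rationalize the expression:
  lim(x→0) (√(x + 16) - √16)/x = 1/8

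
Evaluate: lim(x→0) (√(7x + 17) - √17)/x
This is a standard limit.

Factor or rationalize the expression:
  lim(x→0) (√(7x + 17) - √17)/x = 7·sqrt(17)/34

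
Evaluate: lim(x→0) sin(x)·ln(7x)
This is a 0·∞ indeterminate form.

Rewrite 0·∞ as a quotient (0/0 or ∞/∞ form), then apply L'Hôpital's rule:
  lim(x→0) sin(x)·ln(7x) = 0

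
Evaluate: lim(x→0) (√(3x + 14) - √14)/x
This is a standard limit.

Factor or rationalize the expression:
  lim(x→0) (√(3x + 14) - √14)/x = 3·sqrt(14)/28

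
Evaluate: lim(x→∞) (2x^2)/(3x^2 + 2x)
This is an ∞/∞ indeterminate form.

Apply L'Hôpital's rule: differentiate numerator and denominator separately.
  f(x) = 2·x^2   ⇒   f'(x) = 4·x
  g(x) = 3·x^2 + 2·x   ⇒   g'(x) = 6·x + 2
  lim(x→∞) f'(x)/g'(x) = lim(x→∞) (4·x)/(6·x + 2)
  = 2/3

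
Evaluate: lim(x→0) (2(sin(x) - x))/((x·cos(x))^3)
This is a 0/0 indeterminate form.

Apply L'Hôpital's rule: differentiate numerator and denominator separately.
  f(x) = -2·x + 2·sin(x)   ⇒   f'(x) = 2·cos(x) - 2
  g(x) = x^3·cos(x)^3   ⇒   g'(x) = -3·x^3·sin(x)·cos(x)^2 + 3·x^2·cos(x)^3
  lim(x→0) f'(x)/g'(x) = lim(x→0) (2·cos(x) - 2)/(-3·x^3·sin(x)·cos(x)^2 + 3·x^2·cos(x)^3)
  = -1/3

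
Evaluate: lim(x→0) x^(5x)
This is an exponential indeterminate form.

For exponential indeterminate forms, take the natural log:
  Let L = lim(x→0) x^(5x)
  Then ln(L) = lim(x→0) [exponent × ln(base)]
  Evaluate using L'Hôpital or standard limits, then exponentiate.
  L = 1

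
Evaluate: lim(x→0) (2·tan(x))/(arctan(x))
This is a 0/0 indeterminate form.

Apply L'Hôpital's rule: differentiate numerator and denominator separately.
  f(x) = 2·tan(x)   ⇒   f'(x) = 2·tan(x)^2 + 2
  g(x) = atan(x)   ⇒   g'(x) = 1/(x^2 + 1)
  lim(x→0) f'(x)/g'(x) = lim(x→0) (2·tan(x)^2 + 2)/(1/(x^2 + 1))
  = 2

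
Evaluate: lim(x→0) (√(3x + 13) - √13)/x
This is a standard limit.

Factor or rationalize the expression:
  lim(x→0) (√(3x + 13) - √13)/x = 3·sqrt(13)/26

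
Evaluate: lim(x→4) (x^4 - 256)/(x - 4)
This is a standard limit.

Factor or rationalize the expression:
  lim(x→4) (x^4 - 256)/(x - 4) = 256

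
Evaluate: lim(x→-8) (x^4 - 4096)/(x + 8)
This is a standard limit.

Factor or rationalize the expression:
  lim(x→-8) (x^4 - 4096)/(x + 8) = -2048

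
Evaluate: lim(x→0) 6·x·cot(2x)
This is a 0·∞ indeterminate form.

Rewrite 0·∞ as a quotient (0/0 or ∞/∞ form), then apply L'Hôpital's rule:
  lim(x→0) 6·x·cot(2x) = 3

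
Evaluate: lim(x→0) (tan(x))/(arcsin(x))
This is a 0/0 indeterminate form.

Apply L'Hôpital's rule: differentiate numerator and denominator separately.
  f(x) = tan(x)   ⇒   f'(x) = tan(x)^2 + 1
  g(x) = asin(x)   ⇒   g'(x) = 1/sqrt(1 - x^2)
  lim(x→0) f'(x)/g'(x) = lim(x→0) (tan(x)^2 + 1)/(1/sqrt(1 - x^2))
  = 1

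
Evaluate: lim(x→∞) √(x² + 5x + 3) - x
This is an ∞-∞ indeterminate form.

Combine fractions or rationalize to convert ∞-∞ to 0/0 form:
  lim(x→∞) √(x² + 5x + 3) - x = 5/2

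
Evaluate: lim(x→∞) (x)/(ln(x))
This is an ∞/∞ indeterminate form.

Apply L'Hôpital's rule: differentiate numerator and denominator separately.
  f(x) = x   ⇒   f'(x) = 1
  g(x) = ln(x)   ⇒   g'(x) = 1/x
  lim(x→∞) f'(x)/g'(x) = lim(x→∞) (1)/(1/x)
  = ∞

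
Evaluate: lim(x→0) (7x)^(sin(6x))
This is an exponential indeterminate form.

For exponential indeterminate forms, take the natural log:
  Let L = lim(x→0) (7x)^(sin(6x))
  Then ln(L) = lim(x→0) [exponent × ln(base)]
  Evaluate using L'Hôpital or standard limits, then exponentiate.
  L = 1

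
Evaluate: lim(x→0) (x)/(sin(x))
This is a 0/0 indeterminate form.

Apply L'Hôpital's rule: differentiate numerator and denominator separately.
  f(x) = x   ⇒   f'(x) = 1
  g(x) = sin(x)   ⇒   g'(x) = cos(x)
  lim(x→0) f'(x)/g'(x) = lim(x→0) (1)/(cos(x))
  = 1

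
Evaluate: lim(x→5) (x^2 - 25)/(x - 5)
This is a standard limit.

Factor or rationalize the expression:
  lim(x→5) (x^2 - 25)/(x - 5) = 10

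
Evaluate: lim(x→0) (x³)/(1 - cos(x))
This is a 0/0 indeterminate form.

Apply L'Hôpital's rule: differentiate numerator and denominator separately.
  f(x) = x^3   ⇒   f'(x) = 3·x^2
  g(x) = 1 - cos(x)   ⇒   g'(x) = sin(x)
  lim(x→0) f'(x)/g'(x) = lim(x→0) (3·x^2)/(sin(x))
  = 0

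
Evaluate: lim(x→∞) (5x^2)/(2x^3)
This is an ∞/∞ indeterminate form.

Apply L'Hôpital's rule: differentiate numerator and denominator separately.
  f(x) = 5·x^2   ⇒   f'(x) = 10·x
  g(x) = 2·x^3   ⇒   g'(x) = 6·x^2
  lim(x→∞) f'(x)/g'(x) = lim(x→∞) (10·x)/(6·x^2)
  = 0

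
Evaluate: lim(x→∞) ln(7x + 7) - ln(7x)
This is an ∞-∞ indeterminate form.

Combine fractions or rationalize to convert ∞-∞ to 0/0 form:
  lim(x→∞) ln(7x + 7) - ln(7x) = 0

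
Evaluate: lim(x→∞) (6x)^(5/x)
This is an exponential indeterminate form.

For exponential indeterminate forms, take the natural log:
  Let L = lim(x→∞) (6x)^(5/x)
  Then ln(L) = lim(x→∞) [exponent × ln(base)]
  Evaluate using L'Hôpital or standard limits, then exponentiate.
  L = 1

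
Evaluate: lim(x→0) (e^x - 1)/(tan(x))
This is a 0/0 indeterminate form.

Apply L'Hôpital's rule: differentiate numerator and denominator separately.
  f(x) = e^(x) - 1   ⇒   f'(x) = e^(x)
  g(x) = tan(x)   ⇒   g'(x) = tan(x)^2 + 1
  lim(x→0) f'(x)/g'(x) = lim(x→0) (e^(x))/(tan(x)^2 + 1)
  = 1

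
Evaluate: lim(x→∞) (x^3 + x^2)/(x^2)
This is an ∞/∞ indeterminate form.

Apply L'Hôpital's rule: differentiate numerator and denominator separately.
  f(x) = x^3 + x^2   ⇒   f'(x) = 3·x^2 + 2·x
  g(x) = x^2   ⇒   g'(x) = 2·x
  lim(x→∞) f'(x)/g'(x) = lim(x→∞) (3·x^2 + 2·x)/(2·x)
  = ∞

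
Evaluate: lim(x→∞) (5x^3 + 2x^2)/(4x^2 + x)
This is an ∞/∞ indeterminate form.

Apply L'Hôpital's rule: differentiate numerator and denominator separately.
  f(x) = 5·x^3 + 2·x^2   ⇒   f'(x) = 15·x^2 + 4·x
  g(x) = 4·x^2 + x   ⇒   g'(x) = 8·x + 1
  lim(x→∞) f'(x)/g'(x) = lim(x→∞) (15·x^2 + 4·x)/(8·x + 1)
  = ∞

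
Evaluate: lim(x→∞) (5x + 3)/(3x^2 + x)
This is an ∞/∞ indeterminate form.

Apply L'Hôpital's rule: differentiate numerator and denominator separately.
  f(x) = 5·x + 3   ⇒   f'(x) = 5
  g(x) = 3·x^2 + x   ⇒   g'(x) = 6·x + 1
  lim(x→∞) f'(x)/g'(x) = lim(x→∞) (5)/(6·x + 1)
  = 0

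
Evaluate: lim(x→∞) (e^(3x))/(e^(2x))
This is an ∞/∞ indeterminate form.

Apply L'Hôpital's rule: differentiate numerator and denominator separately.
  f(x) = e^(3·x)   ⇒   f'(x) = 3·e^(3·x)
  g(x) = e^(2·x)   ⇒   g'(x) = 2·e^(2·x)
  lim(x→∞) f'(x)/g'(x) = lim(x→∞) (3·e^(3·x))/(2·e^(2·x))
  = ∞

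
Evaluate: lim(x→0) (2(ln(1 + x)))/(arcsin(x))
This is a 0/0 indeterminate form.

Apply L'Hôpital's rule: differentiate numerator and denominator separately.
  f(x) = 2·ln(x + 1)   ⇒   f'(x) = 2/(x + 1)
  g(x) = asin(x)   ⇒   g'(x) = 1/sqrt(1 - x^2)
  lim(x→0) f'(x)/g'(x) = lim(x→0) (2/(x + 1))/(1/sqrt(1 - x^2))
  = 2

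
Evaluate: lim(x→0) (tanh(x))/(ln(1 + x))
This is a 0/0 indeterminate form.

Apply L'Hôpital's rule: differentiate numerator and denominator separately.
  f(x) = tanh(x)   ⇒   f'(x) = 1 - tanh(x)^2
  g(x) = ln(x + 1)   ⇒   g'(x) = 1/(x + 1)
  lim(x→0) f'(x)/g'(x) = lim(x→0) (1 - tanh(x)^2)/(1/(x + 1))
  = 1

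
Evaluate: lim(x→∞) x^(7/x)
This is an exponential indeterminate form.

For exponential indeterminate forms, take the natural log:
  Let L = lim(x→∞) x^(7/x)
  Then ln(L) = lim(x→∞) [exponent × ln(base)]
  Evaluate using L'Hôpital or standard limits, then exponentiate.
  L = 1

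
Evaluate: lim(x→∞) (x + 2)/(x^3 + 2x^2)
This is an ∞/∞ indeterminate form.

Apply L'Hôpital's rule: differentiate numerator and denominator separately.
  f(x) = x + 2   ⇒   f'(x) = 1
  g(x) = x^3 + 2·x^2   ⇒   g'(x) = 3·x^2 + 4·x
  lim(x→∞) f'(x)/g'(x) = lim(x→∞) (1)/(3·x^2 + 4·x)
  = 0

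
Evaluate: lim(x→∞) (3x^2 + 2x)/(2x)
This is an ∞/∞ indeterminate form.

Apply L'Hôpital's rule: differentiate numerator and denominator separately.
  f(x) = 3·x^2 + 2·x   ⇒   f'(x) = 6·x + 2
  g(x) = 2·x   ⇒   g'(x) = 2
  lim(x→∞) f'(x)/g'(x) = lim(x→∞) (6·x + 2)/(2)
  = ∞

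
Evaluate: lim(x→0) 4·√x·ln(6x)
This is a 0·∞ indeterminate form.

Rewrite 0·∞ as a quotient (0/0 or ∞/∞ form), then apply L'Hôpital's rule:
  lim(x→0) 4·√x·ln(6x) = 0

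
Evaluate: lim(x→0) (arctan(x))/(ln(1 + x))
This is a 0/0 indeterminate form.

Apply L'Hôpital's rule: differentiate numerator and denominator separately.
  f(x) = atan(x)   ⇒   f'(x) = 1/(x^2 + 1)
  g(x) = ln(x + 1)   ⇒   g'(x) = 1/(x + 1)
  lim(x→0) f'(x)/g'(x) = lim(x→0) (1/(x^2 + 1))/(1/(x + 1))
  = 1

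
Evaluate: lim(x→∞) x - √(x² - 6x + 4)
This is an ∞-∞ indeterminate form.

Combine fractions or rationalize to convert ∞-∞ to 0/0 form:
  lim(x→∞) x - √(x² - 6x + 4) = 3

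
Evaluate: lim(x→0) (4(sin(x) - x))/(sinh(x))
This is a 0/0 indeterminate form.

Apply L'Hôpital's rule: differentiate numerator and denominator separately.
  f(x) = -4·x + 4·sin(x)   ⇒   f'(x) = 4·cos(x) - 4
  g(x) = sinh(x)   ⇒   g'(x) = cosh(x)
  lim(x→0) f'(x)/g'(x) = lim(x→0) (4·cos(x) - 4)/(cosh(x))
  = 0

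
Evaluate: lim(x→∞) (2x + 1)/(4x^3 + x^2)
This is an ∞/∞ indeterminate form.

Apply L'Hôpital's rule: differentiate numerator and denominator separately.
  f(x) = 2·x + 1   ⇒   f'(x) = 2
  g(x) = 4·x^3 + x^2   ⇒   g'(x) = 12·x^2 + 2·x
  lim(x→∞) f'(x)/g'(x) = lim(x→∞) (2)/(12·x^2 + 2·x)
  = 0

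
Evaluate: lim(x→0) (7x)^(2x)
This is an exponential indeterminate form.

For exponential indeterminate forms, take the natural log:
  Let L = lim(x→0) (7x)^(2x)
  Then ln(L) = lim(x→0) [exponent × ln(base)]
  Evaluate using L'Hôpital or standard limits, then exponentiate.
  L = 1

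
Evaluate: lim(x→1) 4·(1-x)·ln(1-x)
This is a 0·∞ indeterminate form.

Rewrite 0·∞ as a quotient (0/0 or ∞/∞ form), then apply L'Hôpital's rule:
  lim(x→1) 4·(1-x)·ln(1-x) = 0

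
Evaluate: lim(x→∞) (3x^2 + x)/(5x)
This is an ∞/∞ indeterminate form.

Apply L'Hôpital's rule: differentiate numerator and denominator separately.
  f(x) = 3·x^2 + x   ⇒   f'(x) = 6·x + 1
  g(x) = 5·x   ⇒   g'(x) = 5
  lim(x→∞) f'(x)/g'(x) = lim(x→∞) (6·x + 1)/(5)
  = ∞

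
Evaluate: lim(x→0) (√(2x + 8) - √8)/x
This is a standard limit.

Factor or rationalize the expression:
  lim(x→0) (√(2x + 8) - √8)/x = sqrt(2)/4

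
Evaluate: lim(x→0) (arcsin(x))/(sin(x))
This is a 0/0 indeterminate form.

Apply L'Hôpital's rule: differentiate numerator and denominator separately.
  f(x) = asin(x)   ⇒   f'(x) = 1/sqrt(1 - x^2)
  g(x) = sin(x)   ⇒   g'(x) = cos(x)
  lim(x→0) f'(x)/g'(x) = lim(x→0) (1/sqrt(1 - x^2))/(cos(x))
  = 1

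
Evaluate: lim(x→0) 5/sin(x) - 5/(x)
This is an ∞-∞ indeterminate form.

Combine fractions or rationalize to convert ∞-∞ to 0/0 form:
  lim(x→0) 5/sin(x) - 5/(x) = 0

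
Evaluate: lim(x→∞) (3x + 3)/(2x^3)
This is an ∞/∞ indeterminate form.

Apply L'Hôpital's rule: differentiate numerator and denominator separately.
  f(x) = 3·x + 3   ⇒   f'(x) = 3
  g(x) = 2·x^3   ⇒   g'(x) = 6·x^2
  lim(x→∞) f'(x)/g'(x) = lim(x→∞) (3)/(6·x^2)
  = 0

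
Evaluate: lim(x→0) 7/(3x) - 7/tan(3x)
This is an ∞-∞ indeterminate form.

Combine fractions or rationalize to convert ∞-∞ to 0/0 form:
  lim(x→0) 7/(3x) - 7/tan(3x) = 0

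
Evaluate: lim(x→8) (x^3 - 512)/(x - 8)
This is a standard limit.

Factor or rationalize the expression:
  lim(x→8) (x^3 - 512)/(x - 8) = 192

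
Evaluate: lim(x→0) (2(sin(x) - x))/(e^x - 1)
This is a 0/0 indeterminate form.

Apply L'Hôpital's rule: differentiate numerator and denominator separately.
  f(x) = -2·x + 2·sin(x)   ⇒   f'(x) = 2·cos(x) - 2
  g(x) = e^(x) - 1   ⇒   g'(x) = e^(x)
  lim(x→0) f'(x)/g'(x) = lim(x→0) (2·cos(x) - 2)/(e^(x))
  = 0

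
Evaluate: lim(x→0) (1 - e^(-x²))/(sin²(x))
This is a 0/0 indeterminate form.

Apply L'Hôpital's rule: differentiate numerator and denominator separately.
  f(x) = 1 - e^(-x^2)   ⇒   f'(x) = 2·x·e^(-x^2)
  g(x) = sin(x)^2   ⇒   g'(x) = 2·sin(x)·cos(x)
  lim(x→0) f'(x)/g'(x) = lim(x→0) (2·x·e^(-x^2))/(2·sin(x)·cos(x))
  = 1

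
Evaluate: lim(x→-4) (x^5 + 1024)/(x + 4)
This is a standard limit.

Factor or rationalize the expression:
  lim(x→-4) (x^5 + 1024)/(x + 4) = 1280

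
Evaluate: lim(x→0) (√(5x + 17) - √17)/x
This is a standard limit.

Factor or rationalize the expression:
  lim(x→0) (√(5x + 17) - √17)/x = 5·sqrt(17)/34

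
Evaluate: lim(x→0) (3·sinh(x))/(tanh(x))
This is a 0/0 indeterminate form.

Apply L'Hôpital's rule: differentiate numerator and denominator separately.
  f(x) = 3·sinh(x)   ⇒   f'(x) = 3·cosh(x)
  g(x) = tanh(x)   ⇒   g'(x) = 1 - tanh(x)^2
  lim(x→0) f'(x)/g'(x) = lim(x→0) (3·cosh(x))/(1 - tanh(x)^2)
  = 3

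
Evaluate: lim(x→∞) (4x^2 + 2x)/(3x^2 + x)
This is an ∞/∞ indeterminate form.

Apply L'Hôpital's rule: differentiate numerator and denominator separately.
  f(x) = 4·x^2 + 2·x   ⇒   f'(x) = 8·x + 2
  g(x) = 3·x^2 + x   ⇒   g'(x) = 6·x + 1
  lim(x→∞) f'(x)/g'(x) = lim(x→∞) (8·x + 2)/(6·x + 1)
  = 4/3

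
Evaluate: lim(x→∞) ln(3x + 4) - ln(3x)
This is an ∞-∞ indeterminate form.

Combine fractions or rationalize to convert ∞-∞ to 0/0 form:
  lim(x→∞) ln(3x + 4) - ln(3x) = 0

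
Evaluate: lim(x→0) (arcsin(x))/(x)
This is a 0/0 indeterminate form.

Apply L'Hôpital's rule: differentiate numerator and denominator separately.
  f(x) = asin(x)   ⇒   f'(x) = 1/sqrt(1 - x^2)
  g(x) = x   ⇒   g'(x) = 1
  lim(x→0) f'(x)/g'(x) = lim(x→0) (1/sqrt(1 - x^2))/(1)
  = 1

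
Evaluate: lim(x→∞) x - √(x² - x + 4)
This is an ∞-∞ indeterminate form.

Combine fractions or rationalize to convert ∞-∞ to 0/0 form:
  lim(x→∞) x - √(x² - x + 4) = 1/2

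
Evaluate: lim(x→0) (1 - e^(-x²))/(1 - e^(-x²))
This is a 0/0 indeterminate form.

Apply L'Hôpital's rule: differentiate numerator and denominator separately.
  f(x) = 1 - e^(-x^2)   ⇒   f'(x) = 2·x·e^(-x^2)
  g(x) = 1 - e^(-x^2)   ⇒   g'(x) = 2·x·e^(-x^2)
  lim(x→0) f'(x)/g'(x) = lim(x→0) (2·x·e^(-x^2))/(2·x·e^(-x^2))
  = 1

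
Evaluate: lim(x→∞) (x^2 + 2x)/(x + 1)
This is an ∞/∞ indeterminate form.

Apply L'Hôpital's rule: differentiate numerator and denominator separately.
  f(x) = x^2 + 2·x   ⇒   f'(x) = 2·x + 2
  g(x) = x + 1   ⇒   g'(x) = 1
  lim(x→∞) f'(x)/g'(x) = lim(x→∞) (2·x + 2)/(1)
  = ∞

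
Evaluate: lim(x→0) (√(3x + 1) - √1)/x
This is a standard limit.

Factor or rationalize the expression:
  lim(x→0) (√(3x + 1) - √1)/x = 3/2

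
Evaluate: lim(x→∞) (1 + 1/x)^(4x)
This is an exponential indeterminate form.

For exponential indeterminate forms, take the natural log:
  Let L = lim(x→∞) (1 + 1/x)^(4x)
  Then ln(L) = lim(x→∞) [exponent × ln(base)]
  Evaluate using L'Hôpital or standard limits, then exponentiate.
  L = e^(4)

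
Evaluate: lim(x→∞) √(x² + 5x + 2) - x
This is an ∞-∞ indeterminate form.

Combine fractions or rationalize to convert ∞-∞ to 0/0 form:
  lim(x→∞) √(x² + 5x + 2) - x = 5/2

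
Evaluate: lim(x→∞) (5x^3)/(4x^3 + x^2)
This is an ∞/∞ indeterminate form.

Apply L'Hôpital's rule: differentiate numerator and denominator separately.
  f(x) = 5·x^3   ⇒   f'(x) = 15·x^2
  g(x) = 4·x^3 + x^2   ⇒   g'(x) = 12·x^2 + 2·x
  lim(x→∞) f'(x)/g'(x) = lim(x→∞) (15·x^2)/(12·x^2 + 2·x)
  = 5/4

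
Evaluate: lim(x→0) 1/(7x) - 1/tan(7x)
This is an ∞-∞ indeterminate form.

Combine fractions or rationalize to convert ∞-∞ to 0/0 form:
  lim(x→0) 1/(7x) - 1/tan(7x) = 0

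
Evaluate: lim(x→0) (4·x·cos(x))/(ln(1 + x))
This is a 0/0 indeterminate form.

Apply L'Hôpital's rule: differentiate numerator and denominator separately.
  f(x) = 4·x·cos(x)   ⇒   f'(x) = -4·x·sin(x) + 4·cos(x)
  g(x) = ln(x + 1)   ⇒   g'(x) = 1/(x + 1)
  lim(x→0) f'(x)/g'(x) = lim(x→0) (-4·x·sin(x) + 4·cos(x))/(1/(x + 1))
  = 4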